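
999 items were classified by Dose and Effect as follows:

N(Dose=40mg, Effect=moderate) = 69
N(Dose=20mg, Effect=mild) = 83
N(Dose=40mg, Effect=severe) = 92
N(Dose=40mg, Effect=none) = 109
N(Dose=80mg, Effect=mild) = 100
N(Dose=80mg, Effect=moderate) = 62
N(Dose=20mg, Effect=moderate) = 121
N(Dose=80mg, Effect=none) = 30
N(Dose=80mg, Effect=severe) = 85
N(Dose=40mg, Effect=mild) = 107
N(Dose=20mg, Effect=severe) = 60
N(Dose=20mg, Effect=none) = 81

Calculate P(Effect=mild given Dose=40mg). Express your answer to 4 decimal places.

0.2838

Total with Dose=40mg: 109 + 107 + 69 + 92 = 377.
P(Effect=mild | Dose=40mg) = 107/377 = 0.2838.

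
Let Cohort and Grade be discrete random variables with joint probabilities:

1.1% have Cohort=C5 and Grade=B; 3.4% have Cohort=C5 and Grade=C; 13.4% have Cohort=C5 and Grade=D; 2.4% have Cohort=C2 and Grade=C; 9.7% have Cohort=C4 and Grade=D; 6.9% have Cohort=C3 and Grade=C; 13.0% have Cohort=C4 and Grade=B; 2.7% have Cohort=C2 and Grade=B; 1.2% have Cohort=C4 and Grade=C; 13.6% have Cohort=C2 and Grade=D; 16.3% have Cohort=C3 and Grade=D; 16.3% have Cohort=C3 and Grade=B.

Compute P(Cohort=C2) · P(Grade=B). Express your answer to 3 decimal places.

0.062

P(Cohort=C2) = 0.027 + 0.024 + 0.136 = 0.187.
P(Grade=B) = 0.027 + 0.163 + 0.130 + 0.011 = 0.331.
Product: 0.187 × 0.331 = 0.062.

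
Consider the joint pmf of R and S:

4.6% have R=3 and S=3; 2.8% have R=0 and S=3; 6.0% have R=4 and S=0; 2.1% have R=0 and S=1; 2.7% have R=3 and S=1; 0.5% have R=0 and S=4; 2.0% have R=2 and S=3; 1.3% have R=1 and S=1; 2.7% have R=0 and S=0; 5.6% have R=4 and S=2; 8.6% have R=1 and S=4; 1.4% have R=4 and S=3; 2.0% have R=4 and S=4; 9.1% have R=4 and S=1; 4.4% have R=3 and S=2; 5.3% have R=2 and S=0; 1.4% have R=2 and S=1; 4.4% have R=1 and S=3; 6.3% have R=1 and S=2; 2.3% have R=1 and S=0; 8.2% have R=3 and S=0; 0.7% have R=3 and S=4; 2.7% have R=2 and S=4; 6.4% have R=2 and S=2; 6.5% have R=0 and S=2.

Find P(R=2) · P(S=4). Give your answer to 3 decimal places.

P(R=2) = 0.053 + 0.014 + 0.064 + 0.020 + 0.027 = 0.178.
P(S=4) = 0.005 + 0.086 + 0.027 + 0.007 + 0.020 = 0.145.
Product: 0.178 × 0.145 = 0.026.

0.026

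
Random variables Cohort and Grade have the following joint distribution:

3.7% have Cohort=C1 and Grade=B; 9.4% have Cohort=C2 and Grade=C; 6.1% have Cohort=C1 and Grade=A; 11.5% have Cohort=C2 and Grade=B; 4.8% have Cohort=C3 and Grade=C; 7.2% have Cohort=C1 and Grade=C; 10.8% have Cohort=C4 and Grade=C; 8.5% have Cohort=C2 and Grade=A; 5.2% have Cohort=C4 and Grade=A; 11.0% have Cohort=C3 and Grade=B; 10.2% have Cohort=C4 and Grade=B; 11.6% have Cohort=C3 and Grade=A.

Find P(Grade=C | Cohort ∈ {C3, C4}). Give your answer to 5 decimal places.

P(Cohort=C3) = 0.116 + 0.110 + 0.048 = 0.274.
P(Cohort=C4) = 0.052 + 0.102 + 0.108 = 0.262.
P(Cohort ∈ {C3, C4}) = 0.274 + 0.262 = 0.536; P(Grade=C, Cohort ∈ {C3, C4}) = 0.048 + 0.108 = 0.156.
P(Grade=C | Cohort ∈ {C3, C4}) = 0.156/0.536 = 0.29104.

0.29104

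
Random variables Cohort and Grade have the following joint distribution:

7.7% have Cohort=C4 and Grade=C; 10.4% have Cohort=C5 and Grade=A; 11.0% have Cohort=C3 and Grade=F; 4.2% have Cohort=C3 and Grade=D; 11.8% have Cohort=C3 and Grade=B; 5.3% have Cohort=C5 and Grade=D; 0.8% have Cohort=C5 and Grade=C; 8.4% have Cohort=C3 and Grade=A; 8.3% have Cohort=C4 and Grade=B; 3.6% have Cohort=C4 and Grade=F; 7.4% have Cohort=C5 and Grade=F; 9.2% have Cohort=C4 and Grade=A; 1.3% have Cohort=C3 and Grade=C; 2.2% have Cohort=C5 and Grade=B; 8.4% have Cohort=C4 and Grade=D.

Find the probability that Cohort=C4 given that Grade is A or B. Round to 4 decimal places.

0.3479

P(Grade=A) = 0.084 + 0.092 + 0.104 = 0.280.
P(Grade=B) = 0.118 + 0.083 + 0.022 = 0.223.
P(Grade ∈ {A, B}) = 0.280 + 0.223 = 0.503; P(Cohort=C4, Grade ∈ {A, B}) = 0.092 + 0.083 = 0.175.
P(Cohort=C4 | Grade ∈ {A, B}) = 0.175/0.503 = 0.3479.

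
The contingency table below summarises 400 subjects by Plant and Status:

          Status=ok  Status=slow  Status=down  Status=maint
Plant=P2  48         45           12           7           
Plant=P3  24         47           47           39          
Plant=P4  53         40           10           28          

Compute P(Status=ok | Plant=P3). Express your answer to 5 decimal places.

Total with Plant=P3: 24 + 47 + 47 + 39 = 157.
P(Status=ok | Plant=P3) = 24/157 = 0.15287.

0.15287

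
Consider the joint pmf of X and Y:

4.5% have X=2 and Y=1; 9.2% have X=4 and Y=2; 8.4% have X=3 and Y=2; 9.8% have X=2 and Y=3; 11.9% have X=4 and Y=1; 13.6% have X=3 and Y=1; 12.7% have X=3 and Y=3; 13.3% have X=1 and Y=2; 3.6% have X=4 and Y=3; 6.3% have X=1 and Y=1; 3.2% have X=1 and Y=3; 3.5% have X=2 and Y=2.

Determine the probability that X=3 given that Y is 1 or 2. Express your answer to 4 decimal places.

0.3112

P(Y=1) = 0.063 + 0.045 + 0.136 + 0.119 = 0.363.
P(Y=2) = 0.133 + 0.035 + 0.084 + 0.092 = 0.344.
P(Y ∈ {1, 2}) = 0.363 + 0.344 = 0.707; P(X=3, Y ∈ {1, 2}) = 0.136 + 0.084 = 0.220.
P(X=3 | Y ∈ {1, 2}) = 0.220/0.707 = 0.3112.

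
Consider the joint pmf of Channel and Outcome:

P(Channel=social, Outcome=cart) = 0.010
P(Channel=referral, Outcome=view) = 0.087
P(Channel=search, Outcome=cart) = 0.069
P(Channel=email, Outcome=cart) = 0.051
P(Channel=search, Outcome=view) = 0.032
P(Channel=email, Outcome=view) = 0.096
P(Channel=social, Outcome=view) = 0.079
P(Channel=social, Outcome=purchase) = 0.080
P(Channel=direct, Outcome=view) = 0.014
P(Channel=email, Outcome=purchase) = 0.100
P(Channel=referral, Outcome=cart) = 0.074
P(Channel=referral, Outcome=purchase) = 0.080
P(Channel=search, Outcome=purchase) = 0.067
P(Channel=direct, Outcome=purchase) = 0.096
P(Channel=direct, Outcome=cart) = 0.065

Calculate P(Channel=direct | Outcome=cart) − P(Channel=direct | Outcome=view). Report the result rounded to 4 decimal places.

0.1962

P(Outcome=cart) = 0.051 + 0.069 + 0.010 + 0.065 + 0.074 = 0.269; P(Channel=direct | Outcome=cart) = 0.065/0.269 = 0.24164.
P(Outcome=view) = 0.096 + 0.032 + 0.079 + 0.014 + 0.087 = 0.308; P(Channel=direct | Outcome=view) = 0.014/0.308 = 0.04545.
Difference = 0.1962.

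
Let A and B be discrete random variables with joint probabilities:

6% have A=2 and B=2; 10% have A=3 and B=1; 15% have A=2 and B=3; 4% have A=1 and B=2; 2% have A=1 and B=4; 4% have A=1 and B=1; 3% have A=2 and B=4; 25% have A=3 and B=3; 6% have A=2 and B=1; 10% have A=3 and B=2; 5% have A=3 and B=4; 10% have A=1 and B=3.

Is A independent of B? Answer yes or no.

Every cell satisfies P(A,B) = P(A)·P(B). For instance P(A=1) = 0.20, P(B=2) = 0.20, and 0.20×0.20 = 0.04 matches the joint entry. So A and B are independent.

yes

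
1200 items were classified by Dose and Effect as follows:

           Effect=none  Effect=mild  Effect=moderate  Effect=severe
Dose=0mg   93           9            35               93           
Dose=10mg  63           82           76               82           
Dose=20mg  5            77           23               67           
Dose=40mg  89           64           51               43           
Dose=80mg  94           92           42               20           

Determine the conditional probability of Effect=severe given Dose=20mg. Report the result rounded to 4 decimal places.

0.3895

Total with Dose=20mg: 5 + 77 + 23 + 67 = 172.
P(Effect=severe | Dose=20mg) = 67/172 = 0.3895.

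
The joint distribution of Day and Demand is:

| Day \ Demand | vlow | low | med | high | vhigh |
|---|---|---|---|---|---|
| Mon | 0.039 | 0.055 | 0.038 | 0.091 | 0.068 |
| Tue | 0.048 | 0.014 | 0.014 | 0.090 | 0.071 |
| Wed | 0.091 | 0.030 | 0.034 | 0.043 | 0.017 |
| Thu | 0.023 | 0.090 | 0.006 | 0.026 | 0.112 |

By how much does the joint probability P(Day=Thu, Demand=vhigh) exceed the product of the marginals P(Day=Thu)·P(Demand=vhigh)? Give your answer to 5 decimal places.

P(Day=Thu) = 0.023 + 0.090 + 0.006 + 0.026 + 0.112 = 0.257.
P(Demand=vhigh) = 0.068 + 0.071 + 0.017 + 0.112 = 0.268.
P(Day=Thu, Demand=vhigh) − P(Day=Thu)P(Demand=vhigh) = 0.112 − 0.257×0.268 = 0.04312.

0.04312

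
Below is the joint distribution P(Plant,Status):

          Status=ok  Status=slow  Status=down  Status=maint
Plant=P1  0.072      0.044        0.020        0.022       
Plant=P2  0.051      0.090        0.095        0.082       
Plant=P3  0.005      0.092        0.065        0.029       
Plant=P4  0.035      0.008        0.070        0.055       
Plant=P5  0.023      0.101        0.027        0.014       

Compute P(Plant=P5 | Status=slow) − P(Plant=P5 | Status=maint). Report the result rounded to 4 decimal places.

P(Status=slow) = 0.044 + 0.090 + 0.092 + 0.008 + 0.101 = 0.335; P(Plant=P5 | Status=slow) = 0.101/0.335 = 0.30149.
P(Status=maint) = 0.022 + 0.082 + 0.029 + 0.055 + 0.014 = 0.202; P(Plant=P5 | Status=maint) = 0.014/0.202 = 0.06931.
Difference = 0.2322.

0.2322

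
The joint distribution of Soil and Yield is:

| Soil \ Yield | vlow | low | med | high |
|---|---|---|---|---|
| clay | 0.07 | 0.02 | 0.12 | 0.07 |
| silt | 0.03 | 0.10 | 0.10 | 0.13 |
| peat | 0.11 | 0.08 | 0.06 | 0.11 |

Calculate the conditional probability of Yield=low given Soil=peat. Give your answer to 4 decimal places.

0.2222

P(Soil=peat) = 0.11 + 0.08 + 0.06 + 0.11 = 0.36.
P(Yield=low | Soil=peat) = 0.08/0.36 = 0.2222.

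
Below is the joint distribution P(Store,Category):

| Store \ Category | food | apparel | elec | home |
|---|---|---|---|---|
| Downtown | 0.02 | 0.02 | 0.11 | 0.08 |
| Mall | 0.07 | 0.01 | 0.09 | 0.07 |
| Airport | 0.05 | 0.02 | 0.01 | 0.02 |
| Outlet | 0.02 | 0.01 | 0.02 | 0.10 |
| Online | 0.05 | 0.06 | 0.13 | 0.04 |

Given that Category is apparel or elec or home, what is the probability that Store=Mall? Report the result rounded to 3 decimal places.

0.215

P(Category=apparel) = 0.02 + 0.01 + 0.02 + 0.01 + 0.06 = 0.12.
P(Category=elec) = 0.11 + 0.09 + 0.01 + 0.02 + 0.13 = 0.36.
P(Category=home) = 0.08 + 0.07 + 0.02 + 0.10 + 0.04 = 0.31.
P(Category ∈ {apparel, elec, home}) = 0.12 + 0.36 + 0.31 = 0.79; P(Store=Mall, Category ∈ {apparel, elec, home}) = 0.01 + 0.09 + 0.07 = 0.17.
P(Store=Mall | Category ∈ {apparel, elec, home}) = 0.17/0.79 = 0.215.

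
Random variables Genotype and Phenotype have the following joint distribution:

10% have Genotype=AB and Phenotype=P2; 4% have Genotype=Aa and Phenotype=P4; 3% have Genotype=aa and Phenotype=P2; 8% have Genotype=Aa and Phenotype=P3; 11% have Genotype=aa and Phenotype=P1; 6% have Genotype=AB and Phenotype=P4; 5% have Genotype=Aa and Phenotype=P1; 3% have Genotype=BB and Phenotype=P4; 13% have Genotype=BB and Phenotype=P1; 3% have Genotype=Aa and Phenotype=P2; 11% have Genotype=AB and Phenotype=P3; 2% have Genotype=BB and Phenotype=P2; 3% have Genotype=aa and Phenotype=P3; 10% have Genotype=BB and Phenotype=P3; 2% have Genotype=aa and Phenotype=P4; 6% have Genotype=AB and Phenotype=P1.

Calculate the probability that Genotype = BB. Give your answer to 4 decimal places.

P(Genotype=BB) = 0.13 + 0.02 + 0.10 + 0.03 = 0.28.

0.2800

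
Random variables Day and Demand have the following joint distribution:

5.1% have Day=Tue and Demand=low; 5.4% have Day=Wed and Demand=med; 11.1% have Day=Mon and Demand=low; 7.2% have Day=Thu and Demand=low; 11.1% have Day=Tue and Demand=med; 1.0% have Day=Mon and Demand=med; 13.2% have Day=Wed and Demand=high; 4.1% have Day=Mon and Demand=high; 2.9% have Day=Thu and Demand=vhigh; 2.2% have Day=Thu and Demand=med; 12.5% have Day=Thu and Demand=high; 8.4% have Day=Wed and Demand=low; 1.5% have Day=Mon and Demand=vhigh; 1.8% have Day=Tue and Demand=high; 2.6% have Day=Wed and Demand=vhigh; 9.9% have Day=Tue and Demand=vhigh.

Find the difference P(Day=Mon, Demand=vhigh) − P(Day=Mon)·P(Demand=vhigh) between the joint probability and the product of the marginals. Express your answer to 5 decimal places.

P(Day=Mon) = 0.111 + 0.010 + 0.041 + 0.015 = 0.177.
P(Demand=vhigh) = 0.015 + 0.099 + 0.026 + 0.029 = 0.169.
P(Day=Mon, Demand=vhigh) − P(Day=Mon)P(Demand=vhigh) = 0.015 − 0.177×0.169 = -0.01491.

-0.01491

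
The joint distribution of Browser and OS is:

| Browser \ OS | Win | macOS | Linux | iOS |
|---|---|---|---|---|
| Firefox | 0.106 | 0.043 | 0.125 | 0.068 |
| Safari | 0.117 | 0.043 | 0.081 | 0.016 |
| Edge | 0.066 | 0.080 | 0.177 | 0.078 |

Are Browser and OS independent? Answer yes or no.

P(Browser=Edge) = 0.401 and P(OS=Win) = 0.289, so their product is 0.11589, but P(Browser=Edge, OS=Win) = 0.066. Since these differ, Browser and OS are not independent.

no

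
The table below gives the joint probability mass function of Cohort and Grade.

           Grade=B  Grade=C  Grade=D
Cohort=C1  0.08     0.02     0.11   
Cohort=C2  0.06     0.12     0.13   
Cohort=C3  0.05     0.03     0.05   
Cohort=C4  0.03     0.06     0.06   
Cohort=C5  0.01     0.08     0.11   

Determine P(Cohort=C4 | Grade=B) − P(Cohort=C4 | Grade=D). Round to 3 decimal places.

0.000

P(Grade=B) = 0.08 + 0.06 + 0.05 + 0.03 + 0.01 = 0.23; P(Cohort=C4 | Grade=B) = 0.03/0.23 = 0.1304.
P(Grade=D) = 0.11 + 0.13 + 0.05 + 0.06 + 0.11 = 0.46; P(Cohort=C4 | Grade=D) = 0.06/0.46 = 0.1304.
Difference = 0.000.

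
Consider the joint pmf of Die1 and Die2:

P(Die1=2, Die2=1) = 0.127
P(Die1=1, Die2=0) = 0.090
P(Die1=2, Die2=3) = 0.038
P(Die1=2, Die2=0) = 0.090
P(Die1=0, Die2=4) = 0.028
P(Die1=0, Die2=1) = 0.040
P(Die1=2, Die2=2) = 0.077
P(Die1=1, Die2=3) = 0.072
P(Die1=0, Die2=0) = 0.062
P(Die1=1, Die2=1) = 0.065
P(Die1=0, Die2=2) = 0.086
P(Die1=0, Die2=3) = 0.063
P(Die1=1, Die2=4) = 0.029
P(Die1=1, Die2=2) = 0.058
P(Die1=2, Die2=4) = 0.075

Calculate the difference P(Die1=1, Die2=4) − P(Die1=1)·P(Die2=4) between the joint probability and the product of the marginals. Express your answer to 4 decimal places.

-0.0124

P(Die1=1) = 0.090 + 0.065 + 0.058 + 0.072 + 0.029 = 0.314.
P(Die2=4) = 0.028 + 0.029 + 0.075 = 0.132.
P(Die1=1, Die2=4) − P(Die1=1)P(Die2=4) = 0.029 − 0.314×0.132 = -0.0124.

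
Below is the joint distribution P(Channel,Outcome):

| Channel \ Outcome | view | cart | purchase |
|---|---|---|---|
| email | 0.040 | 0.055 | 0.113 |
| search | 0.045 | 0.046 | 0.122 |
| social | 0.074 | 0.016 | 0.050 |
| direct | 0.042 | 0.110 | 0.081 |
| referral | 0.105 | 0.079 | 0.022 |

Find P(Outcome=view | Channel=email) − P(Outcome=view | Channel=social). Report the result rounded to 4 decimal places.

-0.3363

P(Channel=email) = 0.040 + 0.055 + 0.113 = 0.208; P(Outcome=view | Channel=email) = 0.040/0.208 = 0.19231.
P(Channel=social) = 0.074 + 0.016 + 0.050 = 0.140; P(Outcome=view | Channel=social) = 0.074/0.140 = 0.52857.
Difference = -0.3363.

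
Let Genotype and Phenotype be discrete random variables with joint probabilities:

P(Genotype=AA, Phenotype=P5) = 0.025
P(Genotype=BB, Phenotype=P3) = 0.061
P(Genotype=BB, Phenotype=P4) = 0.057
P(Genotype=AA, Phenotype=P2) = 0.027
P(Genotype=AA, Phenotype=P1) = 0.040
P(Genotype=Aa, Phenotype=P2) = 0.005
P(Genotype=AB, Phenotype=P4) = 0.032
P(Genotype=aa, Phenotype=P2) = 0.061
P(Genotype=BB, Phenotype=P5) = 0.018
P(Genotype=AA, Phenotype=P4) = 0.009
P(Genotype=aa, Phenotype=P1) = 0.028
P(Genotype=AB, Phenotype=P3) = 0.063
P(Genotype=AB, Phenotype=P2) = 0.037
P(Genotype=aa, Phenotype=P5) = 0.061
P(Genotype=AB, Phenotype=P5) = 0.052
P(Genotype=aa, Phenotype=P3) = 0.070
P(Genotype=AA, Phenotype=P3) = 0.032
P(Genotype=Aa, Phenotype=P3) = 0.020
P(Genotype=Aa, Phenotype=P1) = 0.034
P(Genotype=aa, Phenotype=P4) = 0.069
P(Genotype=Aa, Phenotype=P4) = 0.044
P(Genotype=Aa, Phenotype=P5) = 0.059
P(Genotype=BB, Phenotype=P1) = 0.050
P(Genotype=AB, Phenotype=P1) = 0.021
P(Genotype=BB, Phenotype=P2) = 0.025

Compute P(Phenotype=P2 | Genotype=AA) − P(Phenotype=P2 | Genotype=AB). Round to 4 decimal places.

P(Genotype=AA) = 0.040 + 0.027 + 0.032 + 0.009 + 0.025 = 0.133; P(Phenotype=P2 | Genotype=AA) = 0.027/0.133 = 0.20301.
P(Genotype=AB) = 0.021 + 0.037 + 0.063 + 0.032 + 0.052 = 0.205; P(Phenotype=P2 | Genotype=AB) = 0.037/0.205 = 0.18049.
Difference = 0.0225.

0.0225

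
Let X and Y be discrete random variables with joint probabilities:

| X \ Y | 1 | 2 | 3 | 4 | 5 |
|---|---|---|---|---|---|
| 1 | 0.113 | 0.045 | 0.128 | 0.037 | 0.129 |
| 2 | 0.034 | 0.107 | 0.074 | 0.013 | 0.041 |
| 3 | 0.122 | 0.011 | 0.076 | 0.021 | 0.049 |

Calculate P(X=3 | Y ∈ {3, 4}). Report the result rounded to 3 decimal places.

0.278

P(Y=3) = 0.128 + 0.074 + 0.076 = 0.278.
P(Y=4) = 0.037 + 0.013 + 0.021 = 0.071.
P(Y ∈ {3, 4}) = 0.278 + 0.071 = 0.349; P(X=3, Y ∈ {3, 4}) = 0.076 + 0.021 = 0.097.
P(X=3 | Y ∈ {3, 4}) = 0.097/0.349 = 0.278.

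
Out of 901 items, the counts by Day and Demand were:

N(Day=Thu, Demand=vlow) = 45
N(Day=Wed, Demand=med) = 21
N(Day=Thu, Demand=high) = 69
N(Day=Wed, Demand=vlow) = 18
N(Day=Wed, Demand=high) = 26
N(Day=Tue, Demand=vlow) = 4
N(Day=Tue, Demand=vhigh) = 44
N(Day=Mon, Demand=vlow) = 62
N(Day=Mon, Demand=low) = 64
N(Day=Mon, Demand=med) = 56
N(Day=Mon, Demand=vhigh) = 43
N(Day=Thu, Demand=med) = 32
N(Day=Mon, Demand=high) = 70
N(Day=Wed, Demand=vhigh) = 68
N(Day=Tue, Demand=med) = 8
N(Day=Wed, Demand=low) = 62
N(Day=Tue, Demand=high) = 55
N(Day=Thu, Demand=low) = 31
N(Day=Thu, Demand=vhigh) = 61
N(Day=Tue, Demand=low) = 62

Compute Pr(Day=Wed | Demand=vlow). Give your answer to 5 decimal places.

Total with Demand=vlow: 62 + 4 + 18 + 45 = 129.
P(Day=Wed | Demand=vlow) = 18/129 = 0.13953.

0.13953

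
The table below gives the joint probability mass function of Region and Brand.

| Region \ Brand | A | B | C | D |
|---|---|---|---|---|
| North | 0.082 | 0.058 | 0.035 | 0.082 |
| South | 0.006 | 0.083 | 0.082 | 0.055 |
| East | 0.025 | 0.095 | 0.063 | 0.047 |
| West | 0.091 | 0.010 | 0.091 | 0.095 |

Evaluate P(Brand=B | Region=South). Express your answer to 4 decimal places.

P(Region=South) = 0.006 + 0.083 + 0.082 + 0.055 = 0.226.
P(Brand=B | Region=South) = 0.083/0.226 = 0.3673.

0.3673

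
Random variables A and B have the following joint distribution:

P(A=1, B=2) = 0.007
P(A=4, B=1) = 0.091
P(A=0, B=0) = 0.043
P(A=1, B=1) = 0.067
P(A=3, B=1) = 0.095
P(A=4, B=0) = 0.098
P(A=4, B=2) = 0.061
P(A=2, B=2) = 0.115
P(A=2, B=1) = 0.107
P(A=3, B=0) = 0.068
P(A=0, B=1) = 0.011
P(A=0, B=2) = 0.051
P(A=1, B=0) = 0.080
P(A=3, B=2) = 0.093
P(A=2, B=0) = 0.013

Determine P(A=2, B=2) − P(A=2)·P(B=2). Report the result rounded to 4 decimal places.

0.0382

P(A=2) = 0.013 + 0.107 + 0.115 = 0.235.
P(B=2) = 0.051 + 0.007 + 0.115 + 0.093 + 0.061 = 0.327.
P(A=2, B=2) − P(A=2)P(B=2) = 0.115 − 0.235×0.327 = 0.0382.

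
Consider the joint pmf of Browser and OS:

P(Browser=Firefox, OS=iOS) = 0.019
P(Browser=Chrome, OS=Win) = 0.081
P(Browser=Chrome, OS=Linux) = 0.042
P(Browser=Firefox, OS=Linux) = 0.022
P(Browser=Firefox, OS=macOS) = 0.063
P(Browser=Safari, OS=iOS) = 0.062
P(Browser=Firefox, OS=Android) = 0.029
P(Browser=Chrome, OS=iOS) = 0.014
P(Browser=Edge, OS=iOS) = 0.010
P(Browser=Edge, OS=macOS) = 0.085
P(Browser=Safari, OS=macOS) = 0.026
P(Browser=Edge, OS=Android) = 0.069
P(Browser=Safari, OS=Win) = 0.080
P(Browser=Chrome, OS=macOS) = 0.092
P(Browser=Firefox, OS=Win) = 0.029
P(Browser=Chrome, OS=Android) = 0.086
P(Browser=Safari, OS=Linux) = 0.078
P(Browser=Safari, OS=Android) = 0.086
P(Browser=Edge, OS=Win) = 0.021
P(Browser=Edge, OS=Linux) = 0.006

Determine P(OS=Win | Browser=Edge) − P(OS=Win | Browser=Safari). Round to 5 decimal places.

P(Browser=Edge) = 0.021 + 0.085 + 0.006 + 0.010 + 0.069 = 0.191; P(OS=Win | Browser=Edge) = 0.021/0.191 = 0.109948.
P(Browser=Safari) = 0.080 + 0.026 + 0.078 + 0.062 + 0.086 = 0.332; P(OS=Win | Browser=Safari) = 0.080/0.332 = 0.240964.
Difference = -0.13102.

-0.13102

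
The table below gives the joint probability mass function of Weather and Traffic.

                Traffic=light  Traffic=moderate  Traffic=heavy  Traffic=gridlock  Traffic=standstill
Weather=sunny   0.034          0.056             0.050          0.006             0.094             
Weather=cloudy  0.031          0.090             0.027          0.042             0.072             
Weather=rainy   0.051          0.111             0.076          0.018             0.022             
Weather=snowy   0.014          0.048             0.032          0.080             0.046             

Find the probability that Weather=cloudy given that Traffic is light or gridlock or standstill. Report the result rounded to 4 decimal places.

P(Traffic=light) = 0.034 + 0.031 + 0.051 + 0.014 = 0.130.
P(Traffic=gridlock) = 0.006 + 0.042 + 0.018 + 0.080 = 0.146.
P(Traffic=standstill) = 0.094 + 0.072 + 0.022 + 0.046 = 0.234.
P(Traffic ∈ {light, gridlock, standstill}) = 0.130 + 0.146 + 0.234 = 0.510; P(Weather=cloudy, Traffic ∈ {light, gridlock, standstill}) = 0.031 + 0.042 + 0.072 = 0.145.
P(Weather=cloudy | Traffic ∈ {light, gridlock, standstill}) = 0.145/0.510 = 0.2843.

0.2843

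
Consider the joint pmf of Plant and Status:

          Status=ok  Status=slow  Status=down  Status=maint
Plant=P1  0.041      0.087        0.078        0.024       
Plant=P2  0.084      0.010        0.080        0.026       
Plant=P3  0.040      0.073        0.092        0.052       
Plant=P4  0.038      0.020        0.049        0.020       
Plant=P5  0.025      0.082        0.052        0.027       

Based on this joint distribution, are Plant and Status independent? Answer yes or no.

P(Plant=P2) = 0.200 and P(Status=slow) = 0.272, so their product is 0.05440, but P(Plant=P2, Status=slow) = 0.010. Since these differ, Plant and Status are not independent.

no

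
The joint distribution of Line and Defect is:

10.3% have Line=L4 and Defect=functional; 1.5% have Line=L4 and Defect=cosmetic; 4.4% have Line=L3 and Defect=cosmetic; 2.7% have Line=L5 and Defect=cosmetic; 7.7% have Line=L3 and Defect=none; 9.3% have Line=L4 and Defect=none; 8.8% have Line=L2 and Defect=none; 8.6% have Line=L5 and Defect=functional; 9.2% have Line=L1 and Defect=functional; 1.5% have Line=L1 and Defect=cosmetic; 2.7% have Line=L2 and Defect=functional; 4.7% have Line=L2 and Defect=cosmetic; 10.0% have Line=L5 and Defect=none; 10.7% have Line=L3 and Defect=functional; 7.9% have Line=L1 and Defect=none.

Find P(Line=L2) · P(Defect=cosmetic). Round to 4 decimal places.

P(Line=L2) = 0.088 + 0.047 + 0.027 = 0.162.
P(Defect=cosmetic) = 0.015 + 0.047 + 0.044 + 0.015 + 0.027 = 0.148.
Product: 0.162 × 0.148 = 0.0240.

0.0240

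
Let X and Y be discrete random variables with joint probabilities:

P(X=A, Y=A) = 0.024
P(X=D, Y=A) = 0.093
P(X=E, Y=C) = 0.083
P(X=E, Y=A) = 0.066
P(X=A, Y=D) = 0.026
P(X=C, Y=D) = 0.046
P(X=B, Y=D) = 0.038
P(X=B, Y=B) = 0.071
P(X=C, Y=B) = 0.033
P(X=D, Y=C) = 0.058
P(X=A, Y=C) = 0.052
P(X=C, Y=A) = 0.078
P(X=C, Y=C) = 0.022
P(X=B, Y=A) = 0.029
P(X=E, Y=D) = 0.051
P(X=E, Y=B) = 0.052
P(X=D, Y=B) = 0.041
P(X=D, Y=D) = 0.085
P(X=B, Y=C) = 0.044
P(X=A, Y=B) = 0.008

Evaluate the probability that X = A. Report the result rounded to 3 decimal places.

P(X=A) = 0.024 + 0.008 + 0.052 + 0.026 = 0.110.

0.110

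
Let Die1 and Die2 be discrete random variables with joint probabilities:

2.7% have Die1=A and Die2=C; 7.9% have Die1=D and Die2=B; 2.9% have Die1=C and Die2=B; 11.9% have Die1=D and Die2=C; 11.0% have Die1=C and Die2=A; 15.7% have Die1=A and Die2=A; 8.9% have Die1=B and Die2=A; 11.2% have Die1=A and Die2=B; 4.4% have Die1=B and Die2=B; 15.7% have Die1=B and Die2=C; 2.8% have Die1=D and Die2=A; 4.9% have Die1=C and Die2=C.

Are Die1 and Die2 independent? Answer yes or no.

P(Die1=A) = 0.296 and P(Die2=C) = 0.352, so their product is 0.10419, but P(Die1=A, Die2=C) = 0.027. Since these differ, Die1 and Die2 are not independent.

no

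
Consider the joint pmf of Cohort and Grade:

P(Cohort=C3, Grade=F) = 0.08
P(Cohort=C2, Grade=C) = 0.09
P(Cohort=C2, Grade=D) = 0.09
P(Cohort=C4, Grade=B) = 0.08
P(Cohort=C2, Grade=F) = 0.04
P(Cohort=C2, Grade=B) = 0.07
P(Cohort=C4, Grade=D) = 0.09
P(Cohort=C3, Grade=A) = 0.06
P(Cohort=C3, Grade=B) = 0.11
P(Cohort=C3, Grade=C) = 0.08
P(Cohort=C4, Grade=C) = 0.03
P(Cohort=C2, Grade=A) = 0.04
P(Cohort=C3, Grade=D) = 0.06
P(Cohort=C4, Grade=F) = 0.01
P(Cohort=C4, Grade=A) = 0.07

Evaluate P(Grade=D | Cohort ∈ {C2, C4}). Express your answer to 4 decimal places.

P(Cohort=C2) = 0.04 + 0.07 + 0.09 + 0.09 + 0.04 = 0.33.
P(Cohort=C4) = 0.07 + 0.08 + 0.03 + 0.09 + 0.01 = 0.28.
P(Cohort ∈ {C2, C4}) = 0.33 + 0.28 = 0.61; P(Grade=D, Cohort ∈ {C2, C4}) = 0.09 + 0.09 = 0.18.
P(Grade=D | Cohort ∈ {C2, C4}) = 0.18/0.61 = 0.2951.

0.2951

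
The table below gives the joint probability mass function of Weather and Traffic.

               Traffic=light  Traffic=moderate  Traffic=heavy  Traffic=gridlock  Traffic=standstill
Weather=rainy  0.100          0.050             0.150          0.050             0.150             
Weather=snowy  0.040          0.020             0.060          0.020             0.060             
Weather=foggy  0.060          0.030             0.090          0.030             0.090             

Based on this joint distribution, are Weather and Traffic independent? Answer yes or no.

Every cell satisfies P(Weather,Traffic) = P(Weather)·P(Traffic). For instance P(Weather=snowy) = 0.200, P(Traffic=heavy) = 0.300, and 0.200×0.300 = 0.060 matches the joint entry. So Weather and Traffic are independent.

yes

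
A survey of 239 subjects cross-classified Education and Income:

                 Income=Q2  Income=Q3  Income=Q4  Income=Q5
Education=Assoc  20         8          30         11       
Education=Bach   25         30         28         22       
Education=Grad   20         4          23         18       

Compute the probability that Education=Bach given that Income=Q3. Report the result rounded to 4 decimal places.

Total with Income=Q3: 8 + 30 + 4 = 42.
P(Education=Bach | Income=Q3) = 30/42 = 0.7143.

0.7143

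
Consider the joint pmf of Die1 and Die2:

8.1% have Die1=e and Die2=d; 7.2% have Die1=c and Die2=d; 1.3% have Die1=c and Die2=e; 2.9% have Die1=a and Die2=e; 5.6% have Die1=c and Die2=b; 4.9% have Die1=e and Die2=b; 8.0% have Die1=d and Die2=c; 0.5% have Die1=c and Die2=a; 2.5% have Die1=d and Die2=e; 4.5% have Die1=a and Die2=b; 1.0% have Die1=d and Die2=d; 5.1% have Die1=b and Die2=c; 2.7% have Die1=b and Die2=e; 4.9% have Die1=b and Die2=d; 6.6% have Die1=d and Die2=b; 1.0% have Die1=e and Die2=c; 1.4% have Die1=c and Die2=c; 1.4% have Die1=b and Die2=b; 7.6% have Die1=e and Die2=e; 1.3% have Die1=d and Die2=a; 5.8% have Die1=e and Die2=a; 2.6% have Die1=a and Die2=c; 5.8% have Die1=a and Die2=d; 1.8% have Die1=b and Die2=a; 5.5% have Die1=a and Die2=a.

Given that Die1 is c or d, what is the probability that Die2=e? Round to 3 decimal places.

P(Die1=c) = 0.005 + 0.056 + 0.014 + 0.072 + 0.013 = 0.160.
P(Die1=d) = 0.013 + 0.066 + 0.080 + 0.010 + 0.025 = 0.194.
P(Die1 ∈ {c, d}) = 0.160 + 0.194 = 0.354; P(Die2=e, Die1 ∈ {c, d}) = 0.013 + 0.025 = 0.038.
P(Die2=e | Die1 ∈ {c, d}) = 0.038/0.354 = 0.107.

0.107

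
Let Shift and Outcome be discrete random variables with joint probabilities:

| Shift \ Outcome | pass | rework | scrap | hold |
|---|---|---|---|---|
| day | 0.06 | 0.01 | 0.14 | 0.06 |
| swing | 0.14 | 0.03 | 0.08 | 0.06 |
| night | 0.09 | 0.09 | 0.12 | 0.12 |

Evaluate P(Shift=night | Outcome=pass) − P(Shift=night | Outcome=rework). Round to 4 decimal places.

P(Outcome=pass) = 0.06 + 0.14 + 0.09 = 0.29; P(Shift=night | Outcome=pass) = 0.09/0.29 = 0.31034.
P(Outcome=rework) = 0.01 + 0.03 + 0.09 = 0.13; P(Shift=night | Outcome=rework) = 0.09/0.13 = 0.69231.
Difference = -0.3820.

-0.3820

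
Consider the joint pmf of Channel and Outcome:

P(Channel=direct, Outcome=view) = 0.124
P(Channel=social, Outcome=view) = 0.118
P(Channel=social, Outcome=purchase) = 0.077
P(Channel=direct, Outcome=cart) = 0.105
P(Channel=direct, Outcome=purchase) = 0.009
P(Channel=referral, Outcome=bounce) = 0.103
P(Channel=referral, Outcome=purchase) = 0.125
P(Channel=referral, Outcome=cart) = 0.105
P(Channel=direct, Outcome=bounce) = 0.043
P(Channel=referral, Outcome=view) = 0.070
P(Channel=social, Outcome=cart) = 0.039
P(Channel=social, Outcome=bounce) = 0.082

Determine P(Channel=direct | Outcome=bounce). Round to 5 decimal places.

P(Outcome=bounce) = 0.082 + 0.043 + 0.103 = 0.228.
P(Channel=direct | Outcome=bounce) = 0.043/0.228 = 0.18860.

0.18860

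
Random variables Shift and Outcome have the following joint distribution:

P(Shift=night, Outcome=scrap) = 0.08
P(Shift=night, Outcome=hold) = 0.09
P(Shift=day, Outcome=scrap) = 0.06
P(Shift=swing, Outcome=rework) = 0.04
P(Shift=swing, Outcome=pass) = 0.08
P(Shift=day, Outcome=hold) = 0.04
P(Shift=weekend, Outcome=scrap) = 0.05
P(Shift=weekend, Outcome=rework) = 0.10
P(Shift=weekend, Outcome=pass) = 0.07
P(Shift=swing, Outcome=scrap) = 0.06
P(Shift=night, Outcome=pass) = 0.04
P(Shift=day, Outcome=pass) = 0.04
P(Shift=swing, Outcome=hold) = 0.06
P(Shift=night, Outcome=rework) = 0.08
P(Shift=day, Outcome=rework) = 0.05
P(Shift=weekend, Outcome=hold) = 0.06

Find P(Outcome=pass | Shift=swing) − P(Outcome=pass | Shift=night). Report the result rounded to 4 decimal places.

P(Shift=swing) = 0.08 + 0.04 + 0.06 + 0.06 = 0.24; P(Outcome=pass | Shift=swing) = 0.08/0.24 = 0.33333.
P(Shift=night) = 0.04 + 0.08 + 0.08 + 0.09 = 0.29; P(Outcome=pass | Shift=night) = 0.04/0.29 = 0.13793.
Difference = 0.1954.

0.1954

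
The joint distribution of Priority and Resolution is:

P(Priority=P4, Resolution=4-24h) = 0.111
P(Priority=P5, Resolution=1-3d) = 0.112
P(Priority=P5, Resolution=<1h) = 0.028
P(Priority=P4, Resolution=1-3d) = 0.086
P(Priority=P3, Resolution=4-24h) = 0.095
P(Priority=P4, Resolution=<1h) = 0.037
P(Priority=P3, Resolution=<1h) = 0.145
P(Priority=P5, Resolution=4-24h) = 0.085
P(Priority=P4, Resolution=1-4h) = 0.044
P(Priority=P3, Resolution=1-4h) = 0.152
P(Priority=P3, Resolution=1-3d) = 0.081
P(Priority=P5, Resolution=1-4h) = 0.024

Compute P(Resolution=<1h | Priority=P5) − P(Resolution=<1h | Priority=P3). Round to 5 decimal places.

-0.19410

P(Priority=P5) = 0.028 + 0.024 + 0.085 + 0.112 = 0.249; P(Resolution=<1h | Priority=P5) = 0.028/0.249 = 0.112450.
P(Priority=P3) = 0.145 + 0.152 + 0.095 + 0.081 = 0.473; P(Resolution=<1h | Priority=P3) = 0.145/0.473 = 0.306554.
Difference = -0.19410.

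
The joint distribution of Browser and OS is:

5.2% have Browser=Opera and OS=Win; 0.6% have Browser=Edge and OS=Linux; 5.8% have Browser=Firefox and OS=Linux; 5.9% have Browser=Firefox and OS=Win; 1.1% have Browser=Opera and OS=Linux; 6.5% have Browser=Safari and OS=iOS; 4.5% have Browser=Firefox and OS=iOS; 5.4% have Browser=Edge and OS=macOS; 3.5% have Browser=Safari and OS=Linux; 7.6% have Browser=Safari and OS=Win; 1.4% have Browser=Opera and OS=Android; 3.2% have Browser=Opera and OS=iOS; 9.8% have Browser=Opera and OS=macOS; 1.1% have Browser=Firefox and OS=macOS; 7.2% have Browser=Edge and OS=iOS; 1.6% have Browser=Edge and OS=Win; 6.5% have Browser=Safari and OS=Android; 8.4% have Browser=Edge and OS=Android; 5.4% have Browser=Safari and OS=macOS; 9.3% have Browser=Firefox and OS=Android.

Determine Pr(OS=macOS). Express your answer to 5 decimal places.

0.21700

P(OS=macOS) = 0.011 + 0.054 + 0.054 + 0.098 = 0.217.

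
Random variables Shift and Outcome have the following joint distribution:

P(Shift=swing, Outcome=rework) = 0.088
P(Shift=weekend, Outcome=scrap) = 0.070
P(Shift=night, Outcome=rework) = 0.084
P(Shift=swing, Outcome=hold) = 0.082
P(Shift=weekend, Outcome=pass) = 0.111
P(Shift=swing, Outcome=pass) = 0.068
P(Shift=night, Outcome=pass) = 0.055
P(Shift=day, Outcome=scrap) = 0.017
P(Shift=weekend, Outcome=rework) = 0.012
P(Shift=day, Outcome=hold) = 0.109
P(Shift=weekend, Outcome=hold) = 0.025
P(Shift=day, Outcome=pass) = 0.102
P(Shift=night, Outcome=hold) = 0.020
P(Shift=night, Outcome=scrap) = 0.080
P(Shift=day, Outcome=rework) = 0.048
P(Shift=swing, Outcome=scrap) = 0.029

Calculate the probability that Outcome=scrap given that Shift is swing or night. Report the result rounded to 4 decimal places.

P(Shift=swing) = 0.068 + 0.088 + 0.029 + 0.082 = 0.267.
P(Shift=night) = 0.055 + 0.084 + 0.080 + 0.020 = 0.239.
P(Shift ∈ {swing, night}) = 0.267 + 0.239 = 0.506; P(Outcome=scrap, Shift ∈ {swing, night}) = 0.029 + 0.080 = 0.109.
P(Outcome=scrap | Shift ∈ {swing, night}) = 0.109/0.506 = 0.2154.

0.2154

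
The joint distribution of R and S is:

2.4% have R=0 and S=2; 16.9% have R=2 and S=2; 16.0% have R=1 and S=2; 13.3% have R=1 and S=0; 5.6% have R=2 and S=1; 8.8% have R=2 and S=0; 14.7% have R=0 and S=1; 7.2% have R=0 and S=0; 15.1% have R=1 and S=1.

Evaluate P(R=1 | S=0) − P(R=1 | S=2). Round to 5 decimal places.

0.00067

P(S=0) = 0.072 + 0.133 + 0.088 = 0.293; P(R=1 | S=0) = 0.133/0.293 = 0.453925.
P(S=2) = 0.024 + 0.160 + 0.169 = 0.353; P(R=1 | S=2) = 0.160/0.353 = 0.453258.
Difference = 0.00067.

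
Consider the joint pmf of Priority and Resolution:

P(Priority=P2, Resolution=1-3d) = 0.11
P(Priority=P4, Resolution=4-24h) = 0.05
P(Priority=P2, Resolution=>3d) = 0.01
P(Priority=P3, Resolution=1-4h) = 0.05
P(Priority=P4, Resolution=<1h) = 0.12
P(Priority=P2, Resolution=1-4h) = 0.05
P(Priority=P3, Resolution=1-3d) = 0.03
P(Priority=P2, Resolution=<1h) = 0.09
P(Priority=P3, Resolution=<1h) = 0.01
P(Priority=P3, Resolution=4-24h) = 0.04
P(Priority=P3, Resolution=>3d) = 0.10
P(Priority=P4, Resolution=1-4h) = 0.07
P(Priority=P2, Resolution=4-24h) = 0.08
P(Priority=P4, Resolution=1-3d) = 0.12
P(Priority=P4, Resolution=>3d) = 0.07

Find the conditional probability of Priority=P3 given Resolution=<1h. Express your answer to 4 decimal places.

0.0455

P(Resolution=<1h) = 0.09 + 0.01 + 0.12 = 0.22.
P(Priority=P3 | Resolution=<1h) = 0.01/0.22 = 0.0455.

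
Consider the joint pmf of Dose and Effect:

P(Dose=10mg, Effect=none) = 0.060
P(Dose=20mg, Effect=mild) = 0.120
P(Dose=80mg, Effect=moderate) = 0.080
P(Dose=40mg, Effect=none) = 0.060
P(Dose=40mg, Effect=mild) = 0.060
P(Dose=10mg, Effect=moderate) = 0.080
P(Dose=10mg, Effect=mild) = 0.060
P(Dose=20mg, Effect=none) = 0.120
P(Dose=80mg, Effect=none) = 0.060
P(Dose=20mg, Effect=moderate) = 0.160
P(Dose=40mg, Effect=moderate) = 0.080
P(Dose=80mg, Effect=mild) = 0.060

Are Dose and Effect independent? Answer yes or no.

yes

Every cell satisfies P(Dose,Effect) = P(Dose)·P(Effect). For instance P(Dose=20mg) = 0.400, P(Effect=moderate) = 0.400, and 0.400×0.400 = 0.160 matches the joint entry. So Dose and Effect are independent.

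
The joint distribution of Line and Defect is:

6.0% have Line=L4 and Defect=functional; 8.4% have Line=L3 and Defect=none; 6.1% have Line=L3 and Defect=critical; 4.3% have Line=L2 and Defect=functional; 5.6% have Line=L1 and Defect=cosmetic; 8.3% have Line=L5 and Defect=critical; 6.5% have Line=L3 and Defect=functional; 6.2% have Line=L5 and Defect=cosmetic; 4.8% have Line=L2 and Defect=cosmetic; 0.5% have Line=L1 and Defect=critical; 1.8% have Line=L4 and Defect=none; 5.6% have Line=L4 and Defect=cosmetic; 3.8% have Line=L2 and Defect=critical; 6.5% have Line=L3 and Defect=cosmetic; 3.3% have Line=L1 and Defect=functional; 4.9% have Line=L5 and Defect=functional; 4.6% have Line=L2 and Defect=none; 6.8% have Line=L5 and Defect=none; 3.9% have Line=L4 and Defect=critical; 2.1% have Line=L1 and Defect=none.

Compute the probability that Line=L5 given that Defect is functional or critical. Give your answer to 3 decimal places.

0.277

P(Defect=functional) = 0.033 + 0.043 + 0.065 + 0.060 + 0.049 = 0.250.
P(Defect=critical) = 0.005 + 0.038 + 0.061 + 0.039 + 0.083 = 0.226.
P(Defect ∈ {functional, critical}) = 0.250 + 0.226 = 0.476; P(Line=L5, Defect ∈ {functional, critical}) = 0.049 + 0.083 = 0.132.
P(Line=L5 | Defect ∈ {functional, critical}) = 0.132/0.476 = 0.277.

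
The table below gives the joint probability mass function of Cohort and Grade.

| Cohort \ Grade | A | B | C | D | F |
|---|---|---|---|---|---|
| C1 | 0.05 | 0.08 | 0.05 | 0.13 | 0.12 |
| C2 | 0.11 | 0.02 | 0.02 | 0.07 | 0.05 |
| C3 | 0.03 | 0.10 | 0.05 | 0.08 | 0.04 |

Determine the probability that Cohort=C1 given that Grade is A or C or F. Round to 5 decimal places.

P(Grade=A) = 0.05 + 0.11 + 0.03 = 0.19.
P(Grade=C) = 0.05 + 0.02 + 0.05 = 0.12.
P(Grade=F) = 0.12 + 0.05 + 0.04 = 0.21.
P(Grade ∈ {A, C, F}) = 0.19 + 0.12 + 0.21 = 0.52; P(Cohort=C1, Grade ∈ {A, C, F}) = 0.05 + 0.05 + 0.12 = 0.22.
P(Cohort=C1 | Grade ∈ {A, C, F}) = 0.22/0.52 = 0.42308.

0.42308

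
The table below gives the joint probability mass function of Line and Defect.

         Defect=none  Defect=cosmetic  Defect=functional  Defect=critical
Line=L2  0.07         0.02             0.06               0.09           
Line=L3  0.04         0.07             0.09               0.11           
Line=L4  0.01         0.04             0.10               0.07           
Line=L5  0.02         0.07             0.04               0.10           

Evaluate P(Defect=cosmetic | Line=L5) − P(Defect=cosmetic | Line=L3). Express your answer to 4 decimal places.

P(Line=L5) = 0.02 + 0.07 + 0.04 + 0.10 = 0.23; P(Defect=cosmetic | Line=L5) = 0.07/0.23 = 0.30435.
P(Line=L3) = 0.04 + 0.07 + 0.09 + 0.11 = 0.31; P(Defect=cosmetic | Line=L3) = 0.07/0.31 = 0.22581.
Difference = 0.0785.

0.0785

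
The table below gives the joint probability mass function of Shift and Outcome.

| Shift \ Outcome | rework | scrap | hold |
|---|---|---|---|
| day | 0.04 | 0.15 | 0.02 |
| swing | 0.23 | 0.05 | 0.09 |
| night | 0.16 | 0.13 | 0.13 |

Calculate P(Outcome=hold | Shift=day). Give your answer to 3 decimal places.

0.095

P(Shift=day) = 0.04 + 0.15 + 0.02 = 0.21.
P(Outcome=hold | Shift=day) = 0.02/0.21 = 0.095.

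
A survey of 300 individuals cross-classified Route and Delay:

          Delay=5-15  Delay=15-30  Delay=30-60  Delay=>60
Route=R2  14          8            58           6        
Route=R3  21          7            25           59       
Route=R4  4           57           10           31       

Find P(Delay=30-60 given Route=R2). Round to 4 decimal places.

Total with Route=R2: 14 + 8 + 58 + 6 = 86.
P(Delay=30-60 | Route=R2) = 58/86 = 0.6744.

0.6744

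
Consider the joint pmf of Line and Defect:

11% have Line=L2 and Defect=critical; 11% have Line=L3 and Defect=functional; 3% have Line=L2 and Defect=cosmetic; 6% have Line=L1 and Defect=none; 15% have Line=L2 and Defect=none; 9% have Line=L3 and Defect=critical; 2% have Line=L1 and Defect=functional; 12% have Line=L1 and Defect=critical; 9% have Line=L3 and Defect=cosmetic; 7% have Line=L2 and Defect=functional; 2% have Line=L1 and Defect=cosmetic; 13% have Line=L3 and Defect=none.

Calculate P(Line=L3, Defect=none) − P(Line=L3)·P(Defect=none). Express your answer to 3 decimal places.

-0.013

P(Line=L3) = 0.13 + 0.09 + 0.11 + 0.09 = 0.42.
P(Defect=none) = 0.06 + 0.15 + 0.13 = 0.34.
P(Line=L3, Defect=none) − P(Line=L3)P(Defect=none) = 0.13 − 0.42×0.34 = -0.013.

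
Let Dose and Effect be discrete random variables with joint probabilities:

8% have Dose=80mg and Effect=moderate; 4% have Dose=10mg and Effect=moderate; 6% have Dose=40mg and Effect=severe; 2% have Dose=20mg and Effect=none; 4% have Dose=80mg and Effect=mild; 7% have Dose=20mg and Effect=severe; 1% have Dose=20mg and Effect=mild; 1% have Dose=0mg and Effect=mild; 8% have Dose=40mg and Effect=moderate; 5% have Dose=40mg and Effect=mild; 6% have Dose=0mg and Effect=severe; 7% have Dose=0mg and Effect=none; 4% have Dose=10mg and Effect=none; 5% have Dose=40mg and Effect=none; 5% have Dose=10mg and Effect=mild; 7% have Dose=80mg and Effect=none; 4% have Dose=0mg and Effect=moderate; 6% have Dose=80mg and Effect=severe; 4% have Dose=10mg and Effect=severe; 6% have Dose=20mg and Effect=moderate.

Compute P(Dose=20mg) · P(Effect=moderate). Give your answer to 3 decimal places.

0.048

P(Dose=20mg) = 0.02 + 0.01 + 0.06 + 0.07 = 0.16.
P(Effect=moderate) = 0.04 + 0.04 + 0.06 + 0.08 + 0.08 = 0.30.
Product: 0.16 × 0.30 = 0.048.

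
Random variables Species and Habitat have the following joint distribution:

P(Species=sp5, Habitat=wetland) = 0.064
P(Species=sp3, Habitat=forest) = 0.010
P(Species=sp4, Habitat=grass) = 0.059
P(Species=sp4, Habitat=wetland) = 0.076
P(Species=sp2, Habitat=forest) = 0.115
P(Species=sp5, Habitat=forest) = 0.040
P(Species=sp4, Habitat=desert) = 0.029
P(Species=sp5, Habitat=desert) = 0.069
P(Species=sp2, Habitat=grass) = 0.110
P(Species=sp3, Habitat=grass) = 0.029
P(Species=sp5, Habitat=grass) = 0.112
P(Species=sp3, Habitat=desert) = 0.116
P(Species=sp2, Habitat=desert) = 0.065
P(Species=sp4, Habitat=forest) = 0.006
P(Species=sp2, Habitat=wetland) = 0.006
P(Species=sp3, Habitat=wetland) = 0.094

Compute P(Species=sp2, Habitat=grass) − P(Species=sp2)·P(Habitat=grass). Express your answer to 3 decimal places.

P(Species=sp2) = 0.115 + 0.110 + 0.006 + 0.065 = 0.296.
P(Habitat=grass) = 0.110 + 0.029 + 0.059 + 0.112 = 0.310.
P(Species=sp2, Habitat=grass) − P(Species=sp2)P(Habitat=grass) = 0.110 − 0.296×0.310 = 0.018.

0.018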